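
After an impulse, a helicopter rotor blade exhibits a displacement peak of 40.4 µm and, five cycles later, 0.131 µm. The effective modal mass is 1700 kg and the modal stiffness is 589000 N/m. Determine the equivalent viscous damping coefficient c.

11400 N·s/m

Logarithmic decrement δ = (1/n)·ln(x₀/x_n) = (1/5)·ln(40.4/0.131) = (1/5)·ln(308.4) = 1.146.
ζ = δ/√(4π² + δ²) = 1.146/√(39.48 + 1.31) = 1.146/6.387 = 0.1795.
c = ζ · 2√(km) = 0.1795 × 2√(589000 × 1700) = 0.1795 × 63290 = 11360 N·s/m.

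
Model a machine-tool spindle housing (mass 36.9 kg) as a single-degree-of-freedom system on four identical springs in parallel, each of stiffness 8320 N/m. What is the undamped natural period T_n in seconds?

Parallel springs add: k_eq = 4 × 8320 = 33280 N/m.
ω_n = √(k_eq/m) = √(33280/36.9) = √901.9 = 30.03 rad/s.
T_n = 2π/ω_n = 6.283/30.03 = 0.2092 s.

0.209 s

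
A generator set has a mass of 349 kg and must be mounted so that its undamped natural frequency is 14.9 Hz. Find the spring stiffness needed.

3060000 N/m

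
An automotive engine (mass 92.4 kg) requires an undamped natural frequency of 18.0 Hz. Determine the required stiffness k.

1180000 N/m

ω_n = 2πf_n = 2π × 18.0 = 113.1 rad/s.
k = m·ω_n² = 92.4 × 113.1² = 92.4 × 12790 = 1182000 N/m.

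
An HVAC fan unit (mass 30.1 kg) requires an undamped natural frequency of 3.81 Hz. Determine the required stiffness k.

17200 N/m

ω_n = 2πf_n = 2π × 3.81 = 23.94 rad/s.
k = m·ω_n² = 30.1 × 23.94² = 30.1 × 573.1 = 17250 N/m.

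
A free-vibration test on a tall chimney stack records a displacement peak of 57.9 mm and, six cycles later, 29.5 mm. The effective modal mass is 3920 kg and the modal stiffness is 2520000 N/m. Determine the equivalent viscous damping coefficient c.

Logarithmic decrement δ = (1/n)·ln(x₀/x_n) = (1/6)·ln(57.9/29.5) = (1/6)·ln(1.963) = 0.1124.
ζ = δ/√(4π² + δ²) = 0.1124/√(39.48 + 0.0126) = 0.1124/6.284 = 0.01788.
c = ζ · 2√(km) = 0.01788 × 2√(2520000 × 3920) = 0.01788 × 198800 = 3555 N·s/m.

3560 N·s/m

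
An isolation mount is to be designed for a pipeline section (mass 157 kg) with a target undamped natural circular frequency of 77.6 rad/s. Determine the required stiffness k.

945000 N/m

k = m·ω_n² = 157 × 77.60² = 157 × 6022 = 945400 N/m.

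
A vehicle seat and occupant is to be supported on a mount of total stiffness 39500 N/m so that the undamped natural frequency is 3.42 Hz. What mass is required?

ω_n = 2πf_n = 2π × 3.42 = 21.49 rad/s.
m = k/ω_n² = 39500/21.49² = 39500/461.8 = 85.54 kg.

85.5 kg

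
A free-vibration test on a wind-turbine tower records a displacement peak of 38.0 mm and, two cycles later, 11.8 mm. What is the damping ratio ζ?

0.0927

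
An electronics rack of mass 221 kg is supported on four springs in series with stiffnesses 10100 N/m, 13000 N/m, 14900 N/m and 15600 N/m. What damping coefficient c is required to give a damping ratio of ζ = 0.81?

1370 N·s/m

Series springs: 1/k_eq = 1/10100 + 1/13000 + 1/14900 + 1/15600 = 0.0003071, so k_eq = 3256 N/m.
c_c = 2√(k_eq·m) = 2√(3256 × 221) = 1696 N·s/m.
c = ζ·c_c = 0.81 × 1696 = 1374 N·s/m.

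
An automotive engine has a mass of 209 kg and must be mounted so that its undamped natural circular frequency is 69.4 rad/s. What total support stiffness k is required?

1010000 N/m

k = m·ω_n² = 209 × 69.40² = 209 × 4816 = 1007000 N/m.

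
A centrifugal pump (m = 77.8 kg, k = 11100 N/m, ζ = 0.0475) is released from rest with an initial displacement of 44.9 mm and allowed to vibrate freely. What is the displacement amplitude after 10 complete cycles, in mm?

2.26 mm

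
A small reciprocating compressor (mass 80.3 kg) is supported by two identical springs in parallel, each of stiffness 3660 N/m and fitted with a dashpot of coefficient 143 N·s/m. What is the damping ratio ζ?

Parallel springs add: k_eq = 2 × 3660 = 7320 N/m.
ω_n = √(k_eq/m) = √(7320/80.3) = 9.548 rad/s.
Critical damping c_c = 2√(k_eq·m) = 2√(7320 × 80.3) = 1533 N·s/m, so ζ = c/c_c = 143/1533 = 0.09326.

0.0933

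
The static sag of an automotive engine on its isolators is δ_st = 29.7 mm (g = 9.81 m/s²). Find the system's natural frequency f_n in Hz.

2.89 Hz

ω_n = √(g/δ_st) = √(9.81/0.0297) = √330.3 = 18.17 rad/s.
f_n = ω_n/(2π) = 18.17/6.283 = 2.893 Hz.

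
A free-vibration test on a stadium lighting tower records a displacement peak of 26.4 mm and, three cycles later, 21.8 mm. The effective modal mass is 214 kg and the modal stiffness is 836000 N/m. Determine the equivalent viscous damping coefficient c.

272 N·s/m

Logarithmic decrement δ = (1/n)·ln(x₀/x_n) = (1/3)·ln(26.4/21.8) = (1/3)·ln(1.211) = 0.06382.
ζ = δ/√(4π² + δ²) = 0.06382/√(39.48 + 0.00407) = 0.06382/6.284 = 0.01016.
c = ζ · 2√(km) = 0.01016 × 2√(836000 × 214) = 0.01016 × 26750 = 271.7 N·s/m.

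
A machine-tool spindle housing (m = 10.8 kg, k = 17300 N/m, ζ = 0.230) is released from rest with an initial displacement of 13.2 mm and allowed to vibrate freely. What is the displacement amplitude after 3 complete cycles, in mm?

0.153 mm

Logarithmic decrement δ = 2πζ/√(1 − ζ²) = 2π × 0.2300/√(1 − 0.0529) = 1.485.
After n cycles, x_n/x₀ = e^(−nδ), so x_3 = 13.2 × e^(−3 × 1.485) = 13.2 × 0.01162 = 0.1534 mm.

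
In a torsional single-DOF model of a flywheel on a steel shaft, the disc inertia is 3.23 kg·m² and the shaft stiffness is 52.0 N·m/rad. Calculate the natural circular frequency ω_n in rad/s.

ω_n = √(k_t/J) = √(52.0/3.23) = √16.10 = 4.012 rad/s.

4.01 rad/s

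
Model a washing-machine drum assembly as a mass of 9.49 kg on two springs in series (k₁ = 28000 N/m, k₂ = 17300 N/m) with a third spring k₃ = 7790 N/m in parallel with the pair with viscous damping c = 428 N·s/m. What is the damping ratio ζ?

0.511

Series pair: k_s = k₁k₂/(k₁+k₂) = (28000)(17300)/(28000 + 17300) = 10690 N/m. In parallel with k₃: k_eq = 10690 + 7790 = 18480 N/m.
ω_n = √(k_eq/m) = √(18480/9.49) = 44.13 rad/s.
Critical damping c_c = 2√(k_eq·m) = 2√(18480 × 9.49) = 837.6 N·s/m, so ζ = c/c_c = 428/837.6 = 0.5110.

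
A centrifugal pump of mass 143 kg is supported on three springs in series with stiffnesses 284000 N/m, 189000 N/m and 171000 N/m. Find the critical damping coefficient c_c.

6250 N·s/m

Series springs: 1/k_eq = 1/284000 + 1/189000 + 1/171000 = 1.466×10^-5, so k_eq = 68210 N/m.
c_c = 2√(k_eq·m) = 2√(68210 × 143) = 2 × 3123 = 6246 N·s/m.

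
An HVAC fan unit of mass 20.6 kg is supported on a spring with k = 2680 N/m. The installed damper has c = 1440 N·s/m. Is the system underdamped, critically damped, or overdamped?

overdamped

c_c = 2√(k·m) = 469.9 N·s/m; ζ = c/c_c = 1440/469.9 = 3.06.
Since ζ > 1 the system is overdamped.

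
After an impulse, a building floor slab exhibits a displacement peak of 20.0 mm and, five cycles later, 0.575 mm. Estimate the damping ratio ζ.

0.112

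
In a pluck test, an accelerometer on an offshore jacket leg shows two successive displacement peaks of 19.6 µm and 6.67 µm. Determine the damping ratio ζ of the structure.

Logarithmic decrement δ = (1/n)·ln(x₀/x_n) = (1/1)·ln(19.6/6.67) = (1/1)·ln(2.939) = 1.078.
ζ = δ/√(4π² + δ²) = 1.078/√(39.48 + 1.16) = 1.078/6.375 = 0.1691.

0.169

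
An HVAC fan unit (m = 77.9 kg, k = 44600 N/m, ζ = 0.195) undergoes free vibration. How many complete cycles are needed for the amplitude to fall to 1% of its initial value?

Logarithmic decrement δ = 2πζ/√(1 − ζ²) = 2π × 0.1950/√(1 − 0.0380) = 1.249.
x_n/x₀ = e^(−nδ) ≤ 0.01; take ln: n ≥ ln(1/0.01)/δ = 4.605/1.249 = 3.686.
So 4 complete cycles are required.

4 cycles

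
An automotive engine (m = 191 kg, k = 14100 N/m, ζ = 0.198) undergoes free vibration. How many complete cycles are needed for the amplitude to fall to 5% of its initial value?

Logarithmic decrement δ = 2πζ/√(1 − ζ²) = 2π × 0.1980/√(1 − 0.0392) = 1.269.
x_n/x₀ = e^(−nδ) ≤ 0.05; take ln: n ≥ ln(1/0.05)/δ = 2.996/1.269 = 2.360.
So 3 complete cycles are required.

3 cycles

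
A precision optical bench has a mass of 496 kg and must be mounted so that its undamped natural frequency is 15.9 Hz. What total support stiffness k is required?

ω_n = 2πf_n = 2π × 15.9 = 99.90 rad/s.
k = m·ω_n² = 496 × 99.90² = 496 × 9981 = 4950000 N/m.

4950000 N/m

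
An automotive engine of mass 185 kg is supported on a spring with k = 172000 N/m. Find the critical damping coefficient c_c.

c_c = 2√(k·m) = 2√(172000 × 185) = 2 × 5641 = 11280 N·s/m.

11300 N·s/m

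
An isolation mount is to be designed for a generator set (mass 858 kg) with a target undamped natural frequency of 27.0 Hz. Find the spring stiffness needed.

24700000 N/m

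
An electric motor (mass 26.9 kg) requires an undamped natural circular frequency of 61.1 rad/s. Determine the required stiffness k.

k = m·ω_n² = 26.9 × 61.10² = 26.9 × 3733 = 100400 N/m.

100000 N/m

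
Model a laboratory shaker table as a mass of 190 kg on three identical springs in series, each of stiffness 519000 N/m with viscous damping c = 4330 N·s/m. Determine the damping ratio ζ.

0.378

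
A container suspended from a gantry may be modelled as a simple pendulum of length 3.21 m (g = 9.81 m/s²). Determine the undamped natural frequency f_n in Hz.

For a simple pendulum ω_n = √(g/L) = √(9.81/3.21) = √3.056 = 1.748 rad/s.
f_n = ω_n/(2π) = 1.748/6.283 = 0.2782 Hz.

0.278 Hz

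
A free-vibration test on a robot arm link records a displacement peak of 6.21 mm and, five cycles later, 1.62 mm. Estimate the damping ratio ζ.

0.0427

Logarithmic decrement δ = (1/n)·ln(x₀/x_n) = (1/5)·ln(6.21/1.62) = (1/5)·ln(3.833) = 0.2687.
ζ = δ/√(4π² + δ²) = 0.2687/√(39.48 + 0.0722) = 0.2687/6.289 = 0.04273.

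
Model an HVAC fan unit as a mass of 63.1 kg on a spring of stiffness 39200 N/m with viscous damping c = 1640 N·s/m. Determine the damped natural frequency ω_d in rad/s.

21.3 rad/s

ω_n = √(k/m) = √(39200/63.1) = 24.92 rad/s.
Critical damping c_c = 2√(k·m) = 2√(39200 × 63.1) = 3145 N·s/m, so ζ = c/c_c = 1640/3145 = 0.5214.
ω_d = ω_n√(1 − ζ²) = 24.92 × √(1 − 0.272) = 21.27 rad/s.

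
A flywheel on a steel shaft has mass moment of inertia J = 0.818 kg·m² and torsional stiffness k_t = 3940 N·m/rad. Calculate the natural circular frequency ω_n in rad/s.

ω_n = √(k_t/J) = √(3940/0.818) = √4817 = 69.40 rad/s.

69.4 rad/s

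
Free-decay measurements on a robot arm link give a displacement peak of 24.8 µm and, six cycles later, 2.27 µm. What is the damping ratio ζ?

0.0633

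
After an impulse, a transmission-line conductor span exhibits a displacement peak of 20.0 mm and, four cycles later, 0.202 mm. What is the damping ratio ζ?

Logarithmic decrement δ = (1/n)·ln(x₀/x_n) = (1/4)·ln(20.0/0.202) = (1/4)·ln(99.01) = 1.149.
ζ = δ/√(4π² + δ²) = 1.149/√(39.48 + 1.32) = 1.149/6.387 = 0.1799.

0.180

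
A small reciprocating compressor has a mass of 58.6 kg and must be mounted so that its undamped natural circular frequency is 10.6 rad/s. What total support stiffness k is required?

k = m·ω_n² = 58.6 × 10.60² = 58.6 × 112.4 = 6584 N/m.

6580 N/m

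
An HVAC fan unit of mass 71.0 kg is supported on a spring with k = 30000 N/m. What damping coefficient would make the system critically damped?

2920 N·s/m

c_c = 2√(k·m) = 2√(30000 × 71.0) = 2 × 1459 = 2919 N·s/m.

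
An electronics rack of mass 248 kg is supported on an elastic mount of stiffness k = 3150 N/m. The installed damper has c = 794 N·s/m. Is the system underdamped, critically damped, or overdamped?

c_c = 2√(k·m) = 1768 N·s/m; ζ = c/c_c = 794/1768 = 0.449.
Since ζ < 1 the system is underdamped.

underdamped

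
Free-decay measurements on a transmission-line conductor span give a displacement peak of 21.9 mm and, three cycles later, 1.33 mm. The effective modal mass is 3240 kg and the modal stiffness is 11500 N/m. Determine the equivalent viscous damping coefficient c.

Logarithmic decrement δ = (1/n)·ln(x₀/x_n) = (1/3)·ln(21.9/1.33) = (1/3)·ln(16.47) = 0.9338.
ζ = δ/√(4π² + δ²) = 0.9338/√(39.48 + 0.872) = 0.9338/6.352 = 0.1470.
c = ζ · 2√(km) = 0.1470 × 2√(11500 × 3240) = 0.1470 × 12210 = 1795 N·s/m.

1790 N·s/m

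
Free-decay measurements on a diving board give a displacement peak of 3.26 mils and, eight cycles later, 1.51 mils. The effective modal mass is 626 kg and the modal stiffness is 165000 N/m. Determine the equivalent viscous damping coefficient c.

311 N·s/m

Logarithmic decrement δ = (1/n)·ln(x₀/x_n) = (1/8)·ln(3.26/1.51) = (1/8)·ln(2.159) = 0.09620.
ζ = δ/√(4π² + δ²) = 0.09620/√(39.48 + 0.00925) = 0.09620/6.284 = 0.01531.
c = ζ · 2√(km) = 0.01531 × 2√(165000 × 626) = 0.01531 × 20330 = 311.2 N·s/m.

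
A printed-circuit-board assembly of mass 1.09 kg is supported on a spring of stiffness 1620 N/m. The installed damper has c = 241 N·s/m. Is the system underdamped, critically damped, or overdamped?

c_c = 2√(k·m) = 84.04 N·s/m; ζ = c/c_c = 241/84.04 = 2.87.
Since ζ > 1 the system is overdamped.

overdamped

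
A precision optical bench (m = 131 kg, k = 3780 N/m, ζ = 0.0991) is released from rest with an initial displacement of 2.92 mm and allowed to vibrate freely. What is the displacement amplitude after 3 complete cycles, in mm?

Logarithmic decrement δ = 2πζ/√(1 − ζ²) = 2π × 0.09910/√(1 − 0.00982) = 0.6257.
After n cycles, x_n/x₀ = e^(−nδ), so x_3 = 2.92 × e^(−3 × 0.6257) = 2.92 × 0.1530 = 0.4468 mm.

0.447 mm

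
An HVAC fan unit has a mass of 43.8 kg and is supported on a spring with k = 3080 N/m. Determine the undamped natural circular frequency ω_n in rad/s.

ω_n = √(k/m) = √(3080/43.8) = √70.32 = 8.386 rad/s.

8.39 rad/s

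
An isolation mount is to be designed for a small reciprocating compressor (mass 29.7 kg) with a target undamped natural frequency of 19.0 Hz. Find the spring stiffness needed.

ω_n = 2πf_n = 2π × 19.0 = 119.4 rad/s.
k = m·ω_n² = 29.7 × 119.4² = 29.7 × 14250 = 423300 N/m.

423000 N/m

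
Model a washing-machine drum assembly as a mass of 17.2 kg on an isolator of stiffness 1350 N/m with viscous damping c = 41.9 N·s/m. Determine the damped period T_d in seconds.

0.716 s

ω_n = √(k/m) = √(1350/17.2) = 8.859 rad/s.
Critical damping c_c = 2√(k·m) = 2√(1350 × 17.2) = 304.8 N·s/m, so ζ = c/c_c = 41.9/304.8 = 0.1375.
ω_d = ω_n√(1 − ζ²) = 8.859 × √(1 − 0.0189) = 8.775 rad/s.
T_d = 2π/ω_d = 0.7160 s.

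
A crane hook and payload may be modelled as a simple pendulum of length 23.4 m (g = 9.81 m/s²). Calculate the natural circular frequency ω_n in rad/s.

0.647 rad/s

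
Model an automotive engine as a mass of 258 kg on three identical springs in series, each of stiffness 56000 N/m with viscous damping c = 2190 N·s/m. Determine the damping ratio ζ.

Series springs: 1/k_eq = 3/56000, so k_eq = 56000/3 = 18670 N/m.
ω_n = √(k_eq/m) = √(18670/258) = 8.506 rad/s.
Critical damping c_c = 2√(k_eq·m) = 2√(18670 × 258) = 4389 N·s/m, so ζ = c/c_c = 2190/4389 = 0.4990.

0.499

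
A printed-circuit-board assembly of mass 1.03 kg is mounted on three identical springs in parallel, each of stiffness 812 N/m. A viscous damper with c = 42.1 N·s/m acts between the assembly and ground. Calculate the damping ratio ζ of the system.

0.420

Parallel springs add: k_eq = 3 × 812 = 2436 N/m.
ω_n = √(k_eq/m) = √(2436/1.03) = 48.63 rad/s.
Critical damping c_c = 2√(k_eq·m) = 2√(2436 × 1.03) = 100.2 N·s/m, so ζ = c/c_c = 42.1/100.2 = 0.4202.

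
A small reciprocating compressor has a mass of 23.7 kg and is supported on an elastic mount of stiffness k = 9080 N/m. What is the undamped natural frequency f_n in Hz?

3.12 Hz

ω_n = √(k/m) = √(9080/23.7) = √383.1 = 19.57 rad/s.
f_n = ω_n/(2π) = 19.57/6.283 = 3.115 Hz.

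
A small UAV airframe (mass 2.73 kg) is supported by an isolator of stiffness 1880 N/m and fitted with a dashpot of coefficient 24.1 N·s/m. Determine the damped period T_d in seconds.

ω_n = √(k/m) = √(1880/2.73) = 26.24 rad/s.
Critical damping c_c = 2√(k·m) = 2√(1880 × 2.73) = 143.3 N·s/m, so ζ = c/c_c = 24.1/143.3 = 0.1682.
ω_d = ω_n√(1 − ζ²) = 26.24 × √(1 − 0.0283) = 25.87 rad/s.
T_d = 2π/ω_d = 0.2429 s.

0.243 s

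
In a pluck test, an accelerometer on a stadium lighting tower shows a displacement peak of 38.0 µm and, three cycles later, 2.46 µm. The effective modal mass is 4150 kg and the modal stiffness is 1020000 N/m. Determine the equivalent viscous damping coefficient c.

Logarithmic decrement δ = (1/n)·ln(x₀/x_n) = (1/3)·ln(38.0/2.46) = (1/3)·ln(15.45) = 0.9125.
ζ = δ/√(4π² + δ²) = 0.9125/√(39.48 + 0.833) = 0.9125/6.349 = 0.1437.
c = ζ · 2√(km) = 0.1437 × 2√(1020000 × 4150) = 0.1437 × 130100 = 18700 N·s/m.

18700 N·s/m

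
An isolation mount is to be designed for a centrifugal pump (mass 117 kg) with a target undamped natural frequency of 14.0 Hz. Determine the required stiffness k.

ω_n = 2πf_n = 2π × 14.0 = 87.96 rad/s.
k = m·ω_n² = 117 × 87.96² = 117 × 7738 = 905300 N/m.

905000 N/m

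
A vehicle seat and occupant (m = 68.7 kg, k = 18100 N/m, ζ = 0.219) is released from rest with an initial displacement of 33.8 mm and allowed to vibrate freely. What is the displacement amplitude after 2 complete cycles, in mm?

2.01 mm

Logarithmic decrement δ = 2πζ/√(1 − ζ²) = 2π × 0.2190/√(1 − 0.0480) = 1.410.
After n cycles, x_n/x₀ = e^(−nδ), so x_2 = 33.8 × e^(−2 × 1.410) = 33.8 × 0.05958 = 2.014 mm.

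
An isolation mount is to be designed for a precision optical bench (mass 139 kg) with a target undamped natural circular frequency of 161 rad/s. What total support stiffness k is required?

k = m·ω_n² = 139 × 161.0² = 139 × 25920 = 3603000 N/m.

3600000 N/m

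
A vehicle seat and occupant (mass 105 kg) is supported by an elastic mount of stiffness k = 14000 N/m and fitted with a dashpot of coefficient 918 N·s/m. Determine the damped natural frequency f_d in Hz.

1.70 Hz

ω_n = √(k/m) = √(14000/105) = 11.55 rad/s.
Critical damping c_c = 2√(k·m) = 2√(14000 × 105) = 2425 N·s/m, so ζ = c/c_c = 918/2425 = 0.3786.
ω_d = ω_n√(1 − ζ²) = 11.55 × √(1 − 0.143) = 10.69 rad/s.
f_d = ω_d/(2π) = 1.701 Hz.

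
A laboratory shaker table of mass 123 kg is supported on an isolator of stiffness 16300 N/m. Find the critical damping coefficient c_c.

c_c = 2√(k·m) = 2√(16300 × 123) = 2 × 1416 = 2832 N·s/m.

2830 N·s/m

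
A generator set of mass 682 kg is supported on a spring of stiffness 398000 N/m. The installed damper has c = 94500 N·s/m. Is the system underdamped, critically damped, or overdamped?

overdamped

c_c = 2√(k·m) = 32950 N·s/m; ζ = c/c_c = 94500/32950 = 2.87.
Since ζ > 1 the system is overdamped.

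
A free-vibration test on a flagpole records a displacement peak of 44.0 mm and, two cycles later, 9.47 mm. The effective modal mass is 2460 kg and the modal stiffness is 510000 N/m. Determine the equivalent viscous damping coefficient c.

8600 N·s/m

Logarithmic decrement δ = (1/n)·ln(x₀/x_n) = (1/2)·ln(44.0/9.47) = (1/2)·ln(4.646) = 0.7680.
ζ = δ/√(4π² + δ²) = 0.7680/√(39.48 + 0.590) = 0.7680/6.330 = 0.1213.
c = ζ · 2√(km) = 0.1213 × 2√(510000 × 2460) = 0.1213 × 70840 = 8595 N·s/m.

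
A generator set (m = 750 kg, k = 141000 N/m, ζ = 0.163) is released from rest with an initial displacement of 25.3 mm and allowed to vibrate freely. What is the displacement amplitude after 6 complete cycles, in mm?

Logarithmic decrement δ = 2πζ/√(1 − ζ²) = 2π × 0.1630/√(1 − 0.0266) = 1.038.
After n cycles, x_n/x₀ = e^(−nδ), so x_6 = 25.3 × e^(−6 × 1.038) = 25.3 × 0.001973 = 0.04991 mm.

0.0499 mm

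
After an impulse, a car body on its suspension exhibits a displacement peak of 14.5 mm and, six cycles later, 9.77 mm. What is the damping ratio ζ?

Logarithmic decrement δ = (1/n)·ln(x₀/x_n) = (1/6)·ln(14.5/9.77) = (1/6)·ln(1.484) = 0.06581.
ζ = δ/√(4π² + δ²) = 0.06581/√(39.48 + 0.00433) = 0.06581/6.284 = 0.01047.

0.0105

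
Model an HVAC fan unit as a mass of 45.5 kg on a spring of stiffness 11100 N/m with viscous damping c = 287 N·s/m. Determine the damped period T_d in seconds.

ω_n = √(k/m) = √(11100/45.5) = 15.62 rad/s.
Critical damping c_c = 2√(k·m) = 2√(11100 × 45.5) = 1421 N·s/m, so ζ = c/c_c = 287/1421 = 0.2019.
ω_d = ω_n√(1 − ζ²) = 15.62 × √(1 − 0.0408) = 15.30 rad/s.
T_d = 2π/ω_d = 0.4107 s.

0.411 s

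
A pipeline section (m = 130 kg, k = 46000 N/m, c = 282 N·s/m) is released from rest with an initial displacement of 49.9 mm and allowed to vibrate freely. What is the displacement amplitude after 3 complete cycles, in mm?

16.8 mm

ζ = c/(2√(km)) = 282/(2√(46000 × 130)) = 282/4891 = 0.05766.
Logarithmic decrement δ = 2πζ/√(1 − ζ²) = 2π × 0.05766/√(1 − 0.00332) = 0.3629.
After n cycles, x_n/x₀ = e^(−nδ), so x_3 = 49.9 × e^(−3 × 0.3629) = 49.9 × 0.3367 = 16.80 mm.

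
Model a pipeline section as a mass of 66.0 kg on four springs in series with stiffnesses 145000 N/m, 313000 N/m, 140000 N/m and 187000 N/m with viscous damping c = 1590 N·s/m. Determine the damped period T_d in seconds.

Series springs: 1/k_eq = 1/145000 + 1/313000 + 1/140000 + 1/187000 = 2.258×10^-5, so k_eq = 44280 N/m.
ω_n = √(k_eq/m) = √(44280/66.0) = 25.90 rad/s.
Critical damping c_c = 2√(k_eq·m) = 2√(44280 × 66.0) = 3419 N·s/m, so ζ = c/c_c = 1590/3419 = 0.4650.
ω_d = ω_n√(1 − ζ²) = 25.90 × √(1 − 0.216) = 22.93 rad/s.
T_d = 2π/ω_d = 0.2740 s.

0.274 s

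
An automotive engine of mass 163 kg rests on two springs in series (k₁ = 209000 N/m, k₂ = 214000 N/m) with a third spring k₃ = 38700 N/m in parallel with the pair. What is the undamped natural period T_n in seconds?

Series pair: k_s = k₁k₂/(k₁+k₂) = (209000)(214000)/(209000 + 214000) = 105700 N/m. In parallel with k₃: k_eq = 105700 + 38700 = 144400 N/m.
ω_n = √(k_eq/m) = √(144400/163) = √886.1 = 29.77 rad/s.
T_n = 2π/ω_n = 6.283/29.77 = 0.2111 s.

0.211 s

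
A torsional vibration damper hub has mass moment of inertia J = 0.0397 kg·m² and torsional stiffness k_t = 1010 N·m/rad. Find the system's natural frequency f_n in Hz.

25.4 Hz

ω_n = √(k_t/J) = √(1010/0.0397) = √25440 = 159.5 rad/s.
f_n = ω_n/(2π) = 159.5/6.283 = 25.39 Hz.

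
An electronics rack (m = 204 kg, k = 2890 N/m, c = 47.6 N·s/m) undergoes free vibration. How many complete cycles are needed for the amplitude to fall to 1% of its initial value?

24 cycles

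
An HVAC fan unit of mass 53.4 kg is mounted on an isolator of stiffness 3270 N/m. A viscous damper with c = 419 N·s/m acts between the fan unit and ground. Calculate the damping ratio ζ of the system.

0.501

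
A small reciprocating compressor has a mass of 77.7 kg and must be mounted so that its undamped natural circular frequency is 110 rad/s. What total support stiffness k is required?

k = m·ω_n² = 77.7 × 110.0² = 77.7 × 12100 = 940200 N/m.

940000 N/m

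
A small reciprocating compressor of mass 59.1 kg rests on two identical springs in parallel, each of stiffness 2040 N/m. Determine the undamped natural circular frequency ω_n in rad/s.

Parallel springs add: k_eq = 2 × 2040 = 4080 N/m.
ω_n = √(k_eq/m) = √(4080/59.1) = √69.04 = 8.309 rad/s.

8.31 rad/s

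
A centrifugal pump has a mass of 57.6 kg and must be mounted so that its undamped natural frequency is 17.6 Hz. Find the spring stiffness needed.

ω_n = 2πf_n = 2π × 17.6 = 110.6 rad/s.
k = m·ω_n² = 57.6 × 110.6² = 57.6 × 12230 = 704400 N/m.

704000 N/m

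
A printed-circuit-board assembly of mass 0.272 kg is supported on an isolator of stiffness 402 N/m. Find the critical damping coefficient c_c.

20.9 N·s/m

c_c = 2√(k·m) = 2√(402.0 × 0.272) = 2 × 10.46 = 20.91 N·s/m.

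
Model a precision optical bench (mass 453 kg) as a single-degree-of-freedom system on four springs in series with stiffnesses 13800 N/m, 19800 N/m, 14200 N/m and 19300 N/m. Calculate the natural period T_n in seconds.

2.09 s

Series springs: 1/k_eq = 1/13800 + 1/19800 + 1/14200 + 1/19300 = 0.0002452, so k_eq = 4078 N/m.
ω_n = √(k_eq/m) = √(4078/453) = √9.003 = 3.000 rad/s.
T_n = 2π/ω_n = 6.283/3.000 = 2.094 s.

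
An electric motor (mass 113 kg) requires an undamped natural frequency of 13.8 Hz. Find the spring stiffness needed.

ω_n = 2πf_n = 2π × 13.8 = 86.71 rad/s.
k = m·ω_n² = 113 × 86.71² = 113 × 7518 = 849600 N/m.

850000 N/m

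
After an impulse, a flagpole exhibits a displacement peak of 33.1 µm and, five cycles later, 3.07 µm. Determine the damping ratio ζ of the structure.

0.0755

Logarithmic decrement δ = (1/n)·ln(x₀/x_n) = (1/5)·ln(33.1/3.07) = (1/5)·ln(10.78) = 0.4756.
ζ = δ/√(4π² + δ²) = 0.4756/√(39.48 + 0.226) = 0.4756/6.301 = 0.07547.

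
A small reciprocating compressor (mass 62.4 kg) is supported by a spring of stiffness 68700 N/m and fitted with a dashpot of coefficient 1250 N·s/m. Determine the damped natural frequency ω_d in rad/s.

31.6 rad/s

ω_n = √(k/m) = √(68700/62.4) = 33.18 rad/s.
Critical damping c_c = 2√(k·m) = 2√(68700 × 62.4) = 4141 N·s/m, so ζ = c/c_c = 1250/4141 = 0.3019.
ω_d = ω_n√(1 − ζ²) = 33.18 × √(1 − 0.0911) = 31.63 rad/s.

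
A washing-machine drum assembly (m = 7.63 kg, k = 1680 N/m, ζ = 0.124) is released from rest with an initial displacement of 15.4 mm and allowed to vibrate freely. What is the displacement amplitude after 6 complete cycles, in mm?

0.139 mm

Logarithmic decrement δ = 2πζ/√(1 − ζ²) = 2π × 0.1240/√(1 − 0.0154) = 0.7852.
After n cycles, x_n/x₀ = e^(−nδ), so x_6 = 15.4 × e^(−6 × 0.7852) = 15.4 × 0.008995 = 0.1385 mm.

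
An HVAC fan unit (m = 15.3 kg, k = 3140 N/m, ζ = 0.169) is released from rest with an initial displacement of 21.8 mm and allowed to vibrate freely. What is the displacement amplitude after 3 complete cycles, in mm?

0.861 mm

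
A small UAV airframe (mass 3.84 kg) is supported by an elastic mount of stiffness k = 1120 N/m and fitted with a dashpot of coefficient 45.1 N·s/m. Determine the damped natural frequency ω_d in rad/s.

ω_n = √(k/m) = √(1120/3.84) = 17.08 rad/s.
Critical damping c_c = 2√(k·m) = 2√(1120 × 3.84) = 131.2 N·s/m, so ζ = c/c_c = 45.1/131.2 = 0.3439.
ω_d = ω_n√(1 − ζ²) = 17.08 × √(1 − 0.118) = 16.04 rad/s.

16.0 rad/s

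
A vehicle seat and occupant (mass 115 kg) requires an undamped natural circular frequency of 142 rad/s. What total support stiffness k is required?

2320000 N/m

k = m·ω_n² = 115 × 142.0² = 115 × 20160 = 2319000 N/m.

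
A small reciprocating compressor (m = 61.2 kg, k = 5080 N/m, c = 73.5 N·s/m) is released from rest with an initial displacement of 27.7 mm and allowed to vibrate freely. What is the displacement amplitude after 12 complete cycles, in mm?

0.190 mm

ζ = c/(2√(km)) = 73.5/(2√(5080 × 61.2)) = 73.5/1115 = 0.06591.
Logarithmic decrement δ = 2πζ/√(1 − ζ²) = 2π × 0.06591/√(1 − 0.00434) = 0.4150.
After n cycles, x_n/x₀ = e^(−nδ), so x_12 = 27.7 × e^(−12 × 0.4150) = 27.7 × 0.006872 = 0.1904 mm.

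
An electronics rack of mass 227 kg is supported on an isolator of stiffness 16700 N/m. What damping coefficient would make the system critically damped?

3890 N·s/m

c_c = 2√(k·m) = 2√(16700 × 227) = 2 × 1947 = 3894 N·s/m.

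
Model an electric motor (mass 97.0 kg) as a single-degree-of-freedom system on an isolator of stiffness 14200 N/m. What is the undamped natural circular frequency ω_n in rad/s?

12.1 rad/s

ω_n = √(k/m) = √(14200/97.0) = √146.4 = 12.10 rad/s.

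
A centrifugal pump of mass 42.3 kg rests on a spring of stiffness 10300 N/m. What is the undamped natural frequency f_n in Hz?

ω_n = √(k/m) = √(10300/42.3) = √243.5 = 15.60 rad/s.
f_n = ω_n/(2π) = 15.60/6.283 = 2.484 Hz.

2.48 Hz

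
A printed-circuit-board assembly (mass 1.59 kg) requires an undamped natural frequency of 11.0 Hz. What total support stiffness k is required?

7600 N/m

ω_n = 2πf_n = 2π × 11.0 = 69.12 rad/s.
k = m·ω_n² = 1.59 × 69.12² = 1.59 × 4777 = 7595 N/m.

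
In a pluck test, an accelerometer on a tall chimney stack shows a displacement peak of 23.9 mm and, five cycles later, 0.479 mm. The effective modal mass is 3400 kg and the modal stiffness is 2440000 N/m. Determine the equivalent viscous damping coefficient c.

22500 N·s/m

Logarithmic decrement δ = (1/n)·ln(x₀/x_n) = (1/5)·ln(23.9/0.479) = (1/5)·ln(49.90) = 0.7820.
ζ = δ/√(4π² + δ²) = 0.7820/√(39.48 + 0.612) = 0.7820/6.332 = 0.1235.
c = ζ · 2√(km) = 0.1235 × 2√(2440000 × 3400) = 0.1235 × 182200 = 22500 N·s/m.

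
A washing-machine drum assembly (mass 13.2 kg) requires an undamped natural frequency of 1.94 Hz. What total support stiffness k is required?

1960 N/m

ω_n = 2πf_n = 2π × 1.94 = 12.19 rad/s.
k = m·ω_n² = 13.2 × 12.19² = 13.2 × 148.6 = 1961 N/m.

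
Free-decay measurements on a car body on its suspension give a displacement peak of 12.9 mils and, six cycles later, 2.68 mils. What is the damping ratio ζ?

0.0416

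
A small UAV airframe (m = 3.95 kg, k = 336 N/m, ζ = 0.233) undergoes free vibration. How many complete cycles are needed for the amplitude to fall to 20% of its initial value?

2 cycles

Logarithmic decrement δ = 2πζ/√(1 − ζ²) = 2π × 0.2330/√(1 − 0.0543) = 1.505.
x_n/x₀ = e^(−nδ) ≤ 0.2; take ln: n ≥ ln(1/0.2)/δ = 1.609/1.505 = 1.069.
So 2 complete cycles are required.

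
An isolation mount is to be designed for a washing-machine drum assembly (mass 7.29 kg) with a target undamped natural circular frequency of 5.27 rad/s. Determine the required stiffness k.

202 N/m

k = m·ω_n² = 7.29 × 5.270² = 7.29 × 27.77 = 202.5 N/m.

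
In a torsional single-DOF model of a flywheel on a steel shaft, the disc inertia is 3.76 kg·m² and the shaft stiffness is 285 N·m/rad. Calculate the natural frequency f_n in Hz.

1.39 Hz

ω_n = √(k_t/J) = √(285/3.76) = √75.80 = 8.706 rad/s.
f_n = ω_n/(2π) = 8.706/6.283 = 1.386 Hz.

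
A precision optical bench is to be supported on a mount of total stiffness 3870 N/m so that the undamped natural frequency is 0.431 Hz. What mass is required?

528 kg

ω_n = 2πf_n = 2π × 0.431 = 2.708 rad/s.
m = k/ω_n² = 3870/2.708² = 3870/7.334 = 527.7 kg.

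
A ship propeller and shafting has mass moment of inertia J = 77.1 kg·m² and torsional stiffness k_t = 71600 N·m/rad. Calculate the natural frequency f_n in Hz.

4.85 Hz

ω_n = √(k_t/J) = √(71600/77.1) = √928.7 = 30.47 rad/s.
f_n = ω_n/(2π) = 30.47/6.283 = 4.850 Hz.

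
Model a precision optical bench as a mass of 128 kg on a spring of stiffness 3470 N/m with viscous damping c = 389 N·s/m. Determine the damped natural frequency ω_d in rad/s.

4.98 rad/s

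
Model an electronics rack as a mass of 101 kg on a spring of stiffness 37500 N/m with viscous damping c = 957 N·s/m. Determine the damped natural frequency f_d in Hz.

ω_n = √(k/m) = √(37500/101) = 19.27 rad/s.
Critical damping c_c = 2√(k·m) = 2√(37500 × 101) = 3892 N·s/m, so ζ = c/c_c = 957/3892 = 0.2459.
ω_d = ω_n√(1 − ζ²) = 19.27 × √(1 − 0.0605) = 18.68 rad/s.
f_d = ω_d/(2π) = 2.973 Hz.

2.97 Hz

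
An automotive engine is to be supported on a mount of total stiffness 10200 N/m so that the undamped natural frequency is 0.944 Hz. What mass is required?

290 kg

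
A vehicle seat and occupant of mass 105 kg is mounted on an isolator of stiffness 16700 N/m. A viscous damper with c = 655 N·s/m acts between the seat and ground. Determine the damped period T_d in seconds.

ω_n = √(k/m) = √(16700/105) = 12.61 rad/s.
Critical damping c_c = 2√(k·m) = 2√(16700 × 105) = 2648 N·s/m, so ζ = c/c_c = 655/2648 = 0.2473.
ω_d = ω_n√(1 − ζ²) = 12.61 × √(1 − 0.0612) = 12.22 rad/s.
T_d = 2π/ω_d = 0.5142 s.

0.514 s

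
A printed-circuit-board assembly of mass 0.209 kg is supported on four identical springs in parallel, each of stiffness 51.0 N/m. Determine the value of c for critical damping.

Parallel springs add: k_eq = 4 × 51.0 = 204.0 N/m.
c_c = 2√(k_eq·m) = 2√(204.0 × 0.209) = 2 × 6.530 = 13.06 N·s/m.

13.1 N·s/m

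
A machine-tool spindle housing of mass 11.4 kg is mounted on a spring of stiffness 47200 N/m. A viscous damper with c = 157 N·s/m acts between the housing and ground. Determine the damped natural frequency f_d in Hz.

10.2 Hz

ω_n = √(k/m) = √(47200/11.4) = 64.35 rad/s.
Critical damping c_c = 2√(k·m) = 2√(47200 × 11.4) = 1467 N·s/m, so ζ = c/c_c = 157/1467 = 0.1070.
ω_d = ω_n√(1 − ζ²) = 64.35 × √(1 − 0.0115) = 63.98 rad/s.
f_d = ω_d/(2π) = 10.18 Hz.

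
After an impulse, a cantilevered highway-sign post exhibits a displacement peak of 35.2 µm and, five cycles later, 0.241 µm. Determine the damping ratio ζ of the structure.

Logarithmic decrement δ = (1/n)·ln(x₀/x_n) = (1/5)·ln(35.2/0.241) = (1/5)·ln(146.1) = 0.9968.
ζ = δ/√(4π² + δ²) = 0.9968/√(39.48 + 0.994) = 0.9968/6.362 = 0.1567.

0.157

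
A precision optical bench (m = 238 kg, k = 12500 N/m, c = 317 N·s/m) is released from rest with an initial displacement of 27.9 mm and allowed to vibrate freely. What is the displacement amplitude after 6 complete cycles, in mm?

ζ = c/(2√(km)) = 317/(2√(12500 × 238)) = 317/3450 = 0.09189.
Logarithmic decrement δ = 2πζ/√(1 − ζ²) = 2π × 0.09189/√(1 − 0.00844) = 0.5798.
After n cycles, x_n/x₀ = e^(−nδ), so x_6 = 27.9 × e^(−6 × 0.5798) = 27.9 × 0.03084 = 0.8604 mm.

0.860 mm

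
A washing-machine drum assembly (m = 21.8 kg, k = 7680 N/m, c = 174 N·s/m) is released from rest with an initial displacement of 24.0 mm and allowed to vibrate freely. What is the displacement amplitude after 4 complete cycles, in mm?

ζ = c/(2√(km)) = 174/(2√(7680 × 21.8)) = 174/818.3 = 0.2126.
Logarithmic decrement δ = 2πζ/√(1 − ζ²) = 2π × 0.2126/√(1 − 0.0452) = 1.367.
After n cycles, x_n/x₀ = e^(−nδ), so x_4 = 24.0 × e^(−4 × 1.367) = 24.0 × 0.004216 = 0.1012 mm.

0.101 mm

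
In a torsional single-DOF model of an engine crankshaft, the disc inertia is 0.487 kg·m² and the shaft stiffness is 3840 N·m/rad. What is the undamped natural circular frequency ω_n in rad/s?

ω_n = √(k_t/J) = √(3840/0.487) = √7885 = 88.80 rad/s.

88.8 rad/s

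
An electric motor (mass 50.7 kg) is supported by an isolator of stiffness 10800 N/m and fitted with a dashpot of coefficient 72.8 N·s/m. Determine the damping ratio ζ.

ω_n = √(k/m) = √(10800/50.7) = 14.60 rad/s.
Critical damping c_c = 2√(k·m) = 2√(10800 × 50.7) = 1480 N·s/m, so ζ = c/c_c = 72.8/1480 = 0.04919.

0.0492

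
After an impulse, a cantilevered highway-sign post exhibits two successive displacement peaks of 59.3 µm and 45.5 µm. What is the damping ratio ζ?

Logarithmic decrement δ = (1/n)·ln(x₀/x_n) = (1/1)·ln(59.3/45.5) = (1/1)·ln(1.303) = 0.2649.
ζ = δ/√(4π² + δ²) = 0.2649/√(39.48 + 0.0702) = 0.2649/6.289 = 0.04212.

0.0421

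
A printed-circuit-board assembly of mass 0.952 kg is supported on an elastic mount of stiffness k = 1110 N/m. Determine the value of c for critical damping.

65.0 N·s/m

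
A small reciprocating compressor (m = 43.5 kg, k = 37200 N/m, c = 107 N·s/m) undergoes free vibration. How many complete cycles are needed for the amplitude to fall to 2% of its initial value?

ζ = c/(2√(km)) = 107/(2√(37200 × 43.5)) = 107/2544 = 0.04206.
Logarithmic decrement δ = 2πζ/√(1 − ζ²) = 2π × 0.04206/√(1 − 0.00177) = 0.2645.
x_n/x₀ = e^(−nδ) ≤ 0.02; take ln: n ≥ ln(1/0.02)/δ = 3.912/0.2645 = 14.79.
So 15 complete cycles are required.

15 cycles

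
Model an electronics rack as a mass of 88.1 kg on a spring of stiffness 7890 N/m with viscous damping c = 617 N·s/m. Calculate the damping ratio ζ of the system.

ω_n = √(k/m) = √(7890/88.1) = 9.463 rad/s.
Critical damping c_c = 2√(k·m) = 2√(7890 × 88.1) = 1667 N·s/m, so ζ = c/c_c = 617/1667 = 0.3700.

0.370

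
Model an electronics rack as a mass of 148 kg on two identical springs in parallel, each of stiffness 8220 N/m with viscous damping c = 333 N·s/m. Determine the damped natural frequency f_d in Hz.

Parallel springs add: k_eq = 2 × 8220 = 16440 N/m.
ω_n = √(k_eq/m) = √(16440/148) = 10.54 rad/s.
Critical damping c_c = 2√(k_eq·m) = 2√(16440 × 148) = 3120 N·s/m, so ζ = c/c_c = 333/3120 = 0.1067.
ω_d = ω_n√(1 − ζ²) = 10.54 × √(1 − 0.0114) = 10.48 rad/s.
f_d = ω_d/(2π) = 1.668 Hz.

1.67 Hz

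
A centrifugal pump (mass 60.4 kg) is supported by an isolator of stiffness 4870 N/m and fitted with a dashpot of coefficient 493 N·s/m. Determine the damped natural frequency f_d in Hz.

1.27 Hz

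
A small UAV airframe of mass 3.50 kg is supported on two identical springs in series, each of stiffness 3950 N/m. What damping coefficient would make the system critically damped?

166 N·s/m

Series springs: 1/k_eq = 2/3950, so k_eq = 3950/2 = 1975 N/m.
c_c = 2√(k_eq·m) = 2√(1975 × 3.50) = 2 × 83.14 = 166.3 N·s/m.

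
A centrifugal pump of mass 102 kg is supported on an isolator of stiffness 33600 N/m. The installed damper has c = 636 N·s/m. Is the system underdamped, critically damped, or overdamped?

underdamped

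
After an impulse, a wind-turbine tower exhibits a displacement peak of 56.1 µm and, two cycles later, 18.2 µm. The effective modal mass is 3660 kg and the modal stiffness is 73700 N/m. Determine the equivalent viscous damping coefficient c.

Logarithmic decrement δ = (1/n)·ln(x₀/x_n) = (1/2)·ln(56.1/18.2) = (1/2)·ln(3.082) = 0.5629.
ζ = δ/√(4π² + δ²) = 0.5629/√(39.48 + 0.317) = 0.5629/6.308 = 0.08922.
c = ζ · 2√(km) = 0.08922 × 2√(73700 × 3660) = 0.08922 × 32850 = 2931 N·s/m.

2930 N·s/m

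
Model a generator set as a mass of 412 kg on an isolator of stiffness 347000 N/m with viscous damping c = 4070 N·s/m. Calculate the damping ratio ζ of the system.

0.170

ω_n = √(k/m) = √(347000/412) = 29.02 rad/s.
Critical damping c_c = 2√(k·m) = 2√(347000 × 412) = 23910 N·s/m, so ζ = c/c_c = 4070/23910 = 0.1702.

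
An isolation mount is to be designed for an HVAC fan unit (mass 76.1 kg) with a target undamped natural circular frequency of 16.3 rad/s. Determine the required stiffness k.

k = m·ω_n² = 76.1 × 16.30² = 76.1 × 265.7 = 20220 N/m.

20200 N/m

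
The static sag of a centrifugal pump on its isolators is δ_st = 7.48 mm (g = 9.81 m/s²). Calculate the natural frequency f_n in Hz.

ω_n = √(g/δ_st) = √(9.81/0.00748) = √1311 = 36.21 rad/s.
f_n = ω_n/(2π) = 36.21/6.283 = 5.764 Hz.

5.76 Hz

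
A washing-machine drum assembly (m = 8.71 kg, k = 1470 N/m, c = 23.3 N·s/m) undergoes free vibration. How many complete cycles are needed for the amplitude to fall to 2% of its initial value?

ζ = c/(2√(km)) = 23.3/(2√(1470 × 8.71)) = 23.3/226.3 = 0.1030.
Logarithmic decrement δ = 2πζ/√(1 − ζ²) = 2π × 0.1030/√(1 − 0.0106) = 0.6504.
x_n/x₀ = e^(−nδ) ≤ 0.02; take ln: n ≥ ln(1/0.02)/δ = 3.912/0.6504 = 6.015.
So 7 complete cycles are required.

7 cycles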